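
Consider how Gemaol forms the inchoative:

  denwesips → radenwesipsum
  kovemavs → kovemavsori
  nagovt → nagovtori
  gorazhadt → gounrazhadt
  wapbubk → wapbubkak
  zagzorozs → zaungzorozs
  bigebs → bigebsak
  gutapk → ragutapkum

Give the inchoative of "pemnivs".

pemnivsori

gutapk and wapbubk both end in -k yet inflect differently (ragutapkum, wapbubkak), so the final letter is not what conditions the rule; the second-to-last letter is.
"pemnivs" has second-to-last letter 'v'. The stems whose second-to-last letter is 'v' (nagovt → nagovtori, kovemavs → kovemavsori) add -ori.
So pemnivs → pemnivsori.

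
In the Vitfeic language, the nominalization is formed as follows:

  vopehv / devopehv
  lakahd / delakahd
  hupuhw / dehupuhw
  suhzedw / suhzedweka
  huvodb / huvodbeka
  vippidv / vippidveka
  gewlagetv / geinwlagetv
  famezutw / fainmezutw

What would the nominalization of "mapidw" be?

mapidweka

hupuhw and suhzedw both end in -w yet inflect differently (dehupuhw, suhzedweka), so the final letter is not what conditions the rule; the second-to-last letter is.
"mapidw" has second-to-last letter 'd'. The stems whose second-to-last letter is 'd' (suhzedw → suhzedweka, huvodb → huvodbeka, vippidv → vippidveka) add -eka.
The other patterns: stems whose second-to-last letter is 'h' add the prefix de-; stems whose second-to-last letter is 't' insert -in- after the first vowel.
So mapidw → mapidweka.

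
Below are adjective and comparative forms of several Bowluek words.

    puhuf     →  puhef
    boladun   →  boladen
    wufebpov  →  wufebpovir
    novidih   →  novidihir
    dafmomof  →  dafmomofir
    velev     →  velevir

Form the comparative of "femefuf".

puhuf and dafmomof both end in -f yet inflect differently (puhef, dafmomofir), so the final letter is not what conditions the rule; the last vowel is.
"femefuf" has last vowel 'u'. The stems whose last vowel is 'u' (puhuf → puhef, boladun → boladen) change the last vowel to 'e'.
The other pattern: stems whose last vowel is 'e', 'i' or 'o' add -ir.
So femefuf → femefef.

femefef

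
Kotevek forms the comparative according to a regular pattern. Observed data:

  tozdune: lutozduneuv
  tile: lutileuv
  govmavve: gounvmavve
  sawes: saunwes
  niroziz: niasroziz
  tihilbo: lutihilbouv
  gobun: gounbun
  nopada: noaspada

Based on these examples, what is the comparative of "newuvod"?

neaswuvod

tile and govmavve both end in -e yet inflect differently (lutileuv, gounvmavve), so the final letter is not what conditions the rule; the first letter is.
"newuvod" begins with n-. The stems beginning with n- (nopada → noaspada, niroziz → niasroziz) insert -as- after the first vowel.
The other patterns: stems beginning with t- add lu- … -uv around the stem; stems beginning with g- or s- insert -un- after the first vowel.
So newuvod → neaswuvod.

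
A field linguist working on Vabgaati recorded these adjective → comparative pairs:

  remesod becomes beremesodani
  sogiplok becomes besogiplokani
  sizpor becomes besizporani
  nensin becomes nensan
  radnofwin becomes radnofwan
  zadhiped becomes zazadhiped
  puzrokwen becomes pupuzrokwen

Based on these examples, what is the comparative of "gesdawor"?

remesod and zadhiped both end in -d yet inflect differently (beremesodani, zazadhiped), so the final letter is not what conditions the rule; the last vowel is.
"gesdawor" has last vowel 'o'. The stems whose last vowel is 'o' (remesod → beremesodani, sogiplok → besogiplokani, sizpor → besizporani) add be- … -ani around the stem.
So gesdawor → begesdaworani.

begesdaworani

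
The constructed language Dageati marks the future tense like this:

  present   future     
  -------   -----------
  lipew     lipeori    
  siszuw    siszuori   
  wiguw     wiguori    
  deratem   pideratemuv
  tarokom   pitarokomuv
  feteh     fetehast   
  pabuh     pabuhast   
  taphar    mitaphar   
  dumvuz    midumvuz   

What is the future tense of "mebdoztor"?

mimebdoztor

"mebdoztor" ends in -r. The one such stem in the data (taphar → mitaphar) adds the prefix mi-, so the same rule applies.
The other patterns: stems ending in -w drop the final letter and add -ori; stems ending in -m add pi- … -uv around the stem; stems ending in -h add -ast.
So mebdoztor → mimebdoztor.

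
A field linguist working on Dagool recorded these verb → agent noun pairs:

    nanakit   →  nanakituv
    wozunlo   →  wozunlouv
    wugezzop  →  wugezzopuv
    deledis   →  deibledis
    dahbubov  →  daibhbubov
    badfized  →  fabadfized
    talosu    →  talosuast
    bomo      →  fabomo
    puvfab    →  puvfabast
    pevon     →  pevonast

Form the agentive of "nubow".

nubowuv

bomo and wozunlo both end in -o yet inflect differently (fabomo, wozunlouv), so the final letter is not what conditions the rule; the first letter is.
"nubow" begins with n-. The one such stem in the data (nanakit → nanakituv) adds -uv, so the same rule applies.
The other patterns: stems beginning with p- or t- add -ast; stems beginning with d- insert -ib- after the first vowel; stems beginning with b- add the prefix fa-.
So nubow → nubowuv.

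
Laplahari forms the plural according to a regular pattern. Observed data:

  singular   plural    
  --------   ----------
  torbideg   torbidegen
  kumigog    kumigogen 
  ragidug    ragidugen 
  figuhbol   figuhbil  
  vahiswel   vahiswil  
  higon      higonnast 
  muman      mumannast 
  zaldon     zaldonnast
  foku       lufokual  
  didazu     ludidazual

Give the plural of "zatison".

zatisonnast

"zatison" ends in -n. The stems ending in -n (higon → higonnast, muman → mumannast, zaldon → zaldonnast) double the final consonant and add -ast.
So zatison → zatisonnast.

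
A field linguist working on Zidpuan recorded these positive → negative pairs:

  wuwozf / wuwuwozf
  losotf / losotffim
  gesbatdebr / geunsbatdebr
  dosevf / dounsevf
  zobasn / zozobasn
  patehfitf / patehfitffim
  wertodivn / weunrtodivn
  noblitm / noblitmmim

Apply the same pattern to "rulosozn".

dosevf and losotf both end in -f yet inflect differently (dounsevf, losotffim), so the final letter is not what conditions the rule; the second-to-last letter is.
"rulosozn" has second-to-last letter 'z'. The one such stem in the data (wuwozf → wuwuwozf) repeats the first consonant+vowel as a prefix (as does zobasn), so the same rule applies.
The other patterns: stems whose second-to-last letter is 'b' or 'v' insert -un- after the first vowel; stems whose second-to-last letter is 't' double the final consonant and add -im.
So rulosozn → rurulosozn.

rurulosozn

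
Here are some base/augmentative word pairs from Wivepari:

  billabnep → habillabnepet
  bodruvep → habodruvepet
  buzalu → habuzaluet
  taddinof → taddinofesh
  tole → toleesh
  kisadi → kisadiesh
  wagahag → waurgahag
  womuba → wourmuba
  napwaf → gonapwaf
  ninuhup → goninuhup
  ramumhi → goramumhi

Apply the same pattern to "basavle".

taddinof and napwaf both end in -f yet inflect differently (taddinofesh, gonapwaf), so the final letter is not what conditions the rule; the first letter is.
"basavle" begins with b-. The stems beginning with b- (billabnep → habillabnepet, bodruvep → habodruvepet, buzalu → habuzaluet) add ha- … -et around the stem.
So basavle → habasavleet.

habasavleet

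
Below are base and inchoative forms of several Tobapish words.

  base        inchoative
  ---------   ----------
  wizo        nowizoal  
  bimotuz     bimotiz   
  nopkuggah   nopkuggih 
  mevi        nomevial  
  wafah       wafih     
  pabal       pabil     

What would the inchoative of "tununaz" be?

tununiz

"tununaz" ends in a consonant. The stems ending in a consonant (nopkuggah → nopkuggih, pabal → pabil, wafah → wafih) change the last vowel to 'i'.
The other pattern: stems ending in a vowel add no- … -al around the stem.
So tununaz → tununiz.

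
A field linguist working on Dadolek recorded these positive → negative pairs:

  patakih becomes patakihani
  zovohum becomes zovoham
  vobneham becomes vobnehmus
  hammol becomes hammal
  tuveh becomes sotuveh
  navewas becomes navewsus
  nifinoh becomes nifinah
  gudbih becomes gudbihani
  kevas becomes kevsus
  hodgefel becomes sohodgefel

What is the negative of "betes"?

vobneham and zovohum both end in -m yet inflect differently (vobnehmus, zovoham), so the final letter is not what conditions the rule; the last vowel is.
"betes" has last vowel 'e'. The stems whose last vowel is 'e' (tuveh → sotuveh, hodgefel → sohodgefel) add the prefix so-.
So betes → sobetes.

sobetes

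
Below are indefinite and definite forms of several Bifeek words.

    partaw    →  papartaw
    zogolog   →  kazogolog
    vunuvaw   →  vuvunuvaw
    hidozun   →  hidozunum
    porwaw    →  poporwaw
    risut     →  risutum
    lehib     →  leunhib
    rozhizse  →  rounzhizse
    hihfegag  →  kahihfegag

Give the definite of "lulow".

"lulow" ends in -w. The stems ending in -w (partaw → papartaw, vunuvaw → vuvunuvaw, porwaw → poporwaw) repeat the first consonant+vowel as a prefix.
So lulow → lululow.

lululow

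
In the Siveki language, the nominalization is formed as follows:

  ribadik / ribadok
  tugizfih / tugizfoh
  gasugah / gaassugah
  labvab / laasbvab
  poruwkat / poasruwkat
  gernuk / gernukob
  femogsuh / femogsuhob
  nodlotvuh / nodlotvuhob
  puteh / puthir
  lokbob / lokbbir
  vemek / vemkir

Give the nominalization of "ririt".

rirot

tugizfih and gasugah both end in -h yet inflect differently (tugizfoh, gaassugah), so the final letter is not what conditions the rule; the last vowel is.
"ririt" has last vowel 'i'. The stems whose last vowel is 'i' (ribadik → ribadok, tugizfih → tugizfoh) change the last vowel to 'o'.
The other patterns: stems whose last vowel is 'a' insert -as- after the first vowel; stems whose last vowel is 'u' add -ob; stems whose last vowel is 'e' or 'o' delete the last vowel and add -ir.
So ririt → rirot.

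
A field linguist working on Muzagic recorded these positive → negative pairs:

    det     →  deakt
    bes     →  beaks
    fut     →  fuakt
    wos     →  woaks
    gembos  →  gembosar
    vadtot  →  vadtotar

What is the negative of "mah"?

maakh

bes and gembos both end in -s yet inflect differently (beaks, gembosar), so the final letter is not what conditions the rule; the number of vowels is.
"mah" has 1 vowel. The stems with 1 vowel (det → deakt, bes → beaks, fut → fuakt) insert -ak- after the first vowel.
The other pattern: stems with 2 vowels add -ar.
So mah → maakh.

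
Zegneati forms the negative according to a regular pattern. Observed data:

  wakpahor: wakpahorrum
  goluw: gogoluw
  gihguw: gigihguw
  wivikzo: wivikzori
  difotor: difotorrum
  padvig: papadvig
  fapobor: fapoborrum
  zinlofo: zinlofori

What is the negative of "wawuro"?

fapobor and wivikzo both have last vowel 'o' yet inflect differently (fapoborrum, wivikzori), so the last vowel is not what conditions the rule; the final letter is.
"wawuro" ends in -o. The stems ending in -o (wivikzo → wivikzori, zinlofo → zinlofori) drop the final letter and add -ori.
So wawuro → wawurori.

wawurori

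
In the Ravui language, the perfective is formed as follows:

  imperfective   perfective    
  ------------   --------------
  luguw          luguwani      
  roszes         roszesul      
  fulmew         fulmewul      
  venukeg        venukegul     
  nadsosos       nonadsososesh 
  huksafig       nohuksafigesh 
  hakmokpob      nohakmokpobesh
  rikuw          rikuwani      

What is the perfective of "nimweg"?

nimwegul

"nimweg" has last vowel 'e'. The stems whose last vowel is 'e' (roszes → roszesul, venukeg → venukegul, fulmew → fulmewul) add -ul.
So nimweg → nimwegul.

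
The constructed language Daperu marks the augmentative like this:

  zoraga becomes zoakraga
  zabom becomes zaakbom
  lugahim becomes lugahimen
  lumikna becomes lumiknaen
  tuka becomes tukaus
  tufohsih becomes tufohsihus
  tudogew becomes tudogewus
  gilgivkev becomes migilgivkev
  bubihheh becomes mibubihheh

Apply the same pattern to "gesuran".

zabom and lugahim both end in -m yet inflect differently (zaakbom, lugahimen), so the final letter is not what conditions the rule; the first letter is.
"gesuran" begins with g-. The one such stem in the data (gilgivkev → migilgivkev) adds the prefix mi-, so the same rule applies.
So gesuran → migesuran.

migesuran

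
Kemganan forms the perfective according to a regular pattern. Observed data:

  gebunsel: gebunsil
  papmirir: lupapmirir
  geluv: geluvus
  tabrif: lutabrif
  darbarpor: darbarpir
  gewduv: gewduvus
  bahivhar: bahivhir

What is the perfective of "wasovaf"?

wasovif

"wasovaf" has last vowel 'a'. The one such stem in the data (bahivhar → bahivhir) changes the last vowel to 'i' (as do darbarpor, gebunsel), so the same rule applies.
The other patterns: stems whose last vowel is 'i' add the prefix lu-; stems whose last vowel is 'u' add -us.
So wasovaf → wasovif.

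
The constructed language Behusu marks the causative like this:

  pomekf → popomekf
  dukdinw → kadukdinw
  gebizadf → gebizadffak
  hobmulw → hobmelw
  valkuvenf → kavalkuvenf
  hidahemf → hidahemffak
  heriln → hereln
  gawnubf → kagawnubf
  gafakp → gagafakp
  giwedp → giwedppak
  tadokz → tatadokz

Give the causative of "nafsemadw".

gawnubf and pomekf both end in -f yet inflect differently (kagawnubf, popomekf), so the final letter is not what conditions the rule; the second-to-last letter is.
"nafsemadw" has second-to-last letter 'd'. The stems whose second-to-last letter is 'd' (giwedp → giwedppak, gebizadf → gebizadffak) double the final consonant and add -ak.
The other patterns: stems whose second-to-last letter is 'b' or 'n' add the prefix ka-; stems whose second-to-last letter is 'k' repeat the first consonant+vowel as a prefix; stems whose second-to-last letter is 'l' change the last vowel to 'e'.
So nafsemadw → nafsemadwwak.

nafsemadwwak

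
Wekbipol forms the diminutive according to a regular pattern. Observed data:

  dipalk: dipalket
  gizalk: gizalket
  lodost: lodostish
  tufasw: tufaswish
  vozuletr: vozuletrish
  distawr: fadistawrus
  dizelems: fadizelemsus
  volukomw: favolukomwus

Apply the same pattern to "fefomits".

fefomitsish

vozuletr and distawr both end in -r yet inflect differently (vozuletrish, fadistawrus), so the final letter is not what conditions the rule; the second-to-last letter is.
"fefomits" has second-to-last letter 't'. The one such stem in the data (vozuletr → vozuletrish) adds -ish, so the same rule applies.
So fefomits → fefomitsish.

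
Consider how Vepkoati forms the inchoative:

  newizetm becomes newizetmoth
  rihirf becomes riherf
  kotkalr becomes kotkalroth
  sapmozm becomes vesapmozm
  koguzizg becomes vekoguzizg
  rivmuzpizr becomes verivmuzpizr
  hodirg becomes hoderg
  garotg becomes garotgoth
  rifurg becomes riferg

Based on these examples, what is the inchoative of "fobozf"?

koguzizg and hodirg both end in -g yet inflect differently (vekoguzizg, hoderg), so the final letter is not what conditions the rule; the second-to-last letter is.
"fobozf" has second-to-last letter 'z'. The stems whose second-to-last letter is 'z' (koguzizg → vekoguzizg, sapmozm → vesapmozm, rivmuzpizr → verivmuzpizr) add the prefix ve-.
So fobozf → vefobozf.

vefobozf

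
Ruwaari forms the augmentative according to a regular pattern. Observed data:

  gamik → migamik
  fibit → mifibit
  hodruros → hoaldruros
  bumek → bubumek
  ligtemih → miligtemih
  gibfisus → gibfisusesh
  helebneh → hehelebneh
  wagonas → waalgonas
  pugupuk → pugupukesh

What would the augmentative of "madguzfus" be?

"madguzfus" has last vowel 'u'. The stems whose last vowel is 'u' (pugupuk → pugupukesh, gibfisus → gibfisusesh) add -esh.
The other patterns: stems whose last vowel is 'e' repeat the first consonant+vowel as a prefix; stems whose last vowel is 'i' add the prefix mi-; stems whose last vowel is 'a' or 'o' insert -al- after the first vowel.
So madguzfus → madguzfusesh.

madguzfusesh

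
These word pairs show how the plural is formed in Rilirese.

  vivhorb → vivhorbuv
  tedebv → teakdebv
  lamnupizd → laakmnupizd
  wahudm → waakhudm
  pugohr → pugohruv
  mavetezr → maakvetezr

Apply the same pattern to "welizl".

pugohr and mavetezr both end in -r yet inflect differently (pugohruv, maakvetezr), so the final letter is not what conditions the rule; the second-to-last letter is.
"welizl" has second-to-last letter 'z'. The stems whose second-to-last letter is 'z' (lamnupizd → laakmnupizd, mavetezr → maakvetezr) insert -ak- after the first vowel.
So welizl → weaklizl.

weaklizl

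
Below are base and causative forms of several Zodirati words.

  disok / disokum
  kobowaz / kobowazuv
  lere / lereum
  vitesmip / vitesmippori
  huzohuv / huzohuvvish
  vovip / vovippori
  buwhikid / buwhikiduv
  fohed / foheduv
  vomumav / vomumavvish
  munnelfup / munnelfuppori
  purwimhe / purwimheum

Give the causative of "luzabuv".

luzabuvvish

"luzabuv" ends in -v. The stems ending in -v (vomumav → vomumavvish, huzohuv → huzohuvvish) double the final consonant and add -ish.
The other patterns: stems ending in -p double the final consonant and add -ori; stems ending in -d or -z add -uv; stems ending in -e or -k add -um.
So luzabuv → luzabuvvish.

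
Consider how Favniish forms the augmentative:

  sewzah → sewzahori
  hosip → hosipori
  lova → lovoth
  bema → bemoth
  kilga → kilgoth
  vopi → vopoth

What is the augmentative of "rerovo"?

rerovoth

sewzah and lova both have last vowel 'a' yet inflect differently (sewzahori, lovoth), so the last vowel is not what conditions the rule; whether the stem ends in a vowel or a consonant is.
"rerovo" ends in a vowel. The stems ending in a vowel (lova → lovoth, bema → bemoth, kilga → kilgoth) drop the final letter and add -oth.
So rerovo → rerovoth.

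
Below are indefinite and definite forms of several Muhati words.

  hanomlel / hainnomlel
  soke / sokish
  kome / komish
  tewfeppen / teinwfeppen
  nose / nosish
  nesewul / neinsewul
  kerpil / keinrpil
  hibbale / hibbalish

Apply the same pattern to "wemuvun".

hibbale and hanomlel both have last vowel 'e' yet inflect differently (hibbalish, hainnomlel), so the last vowel is not what conditions the rule; the final letter is.
"wemuvun" ends in -n. The one such stem in the data (tewfeppen → teinwfeppen) inserts -in- after the first vowel (as do kerpil, nesewul), so the same rule applies.
So wemuvun → weinmuvun.

weinmuvun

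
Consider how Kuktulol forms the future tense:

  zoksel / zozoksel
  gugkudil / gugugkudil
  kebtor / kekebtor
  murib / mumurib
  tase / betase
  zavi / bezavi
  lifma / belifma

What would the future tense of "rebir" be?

zoksel and tase both have last vowel 'e' yet inflect differently (zozoksel, betase), so the last vowel is not what conditions the rule; whether the stem ends in a vowel or a consonant is.
"rebir" ends in a consonant. The stems ending in a consonant (zoksel → zozoksel, gugkudil → gugugkudil, kebtor → kekebtor) repeat the first consonant+vowel as a prefix.
So rebir → rerebir.

rerebir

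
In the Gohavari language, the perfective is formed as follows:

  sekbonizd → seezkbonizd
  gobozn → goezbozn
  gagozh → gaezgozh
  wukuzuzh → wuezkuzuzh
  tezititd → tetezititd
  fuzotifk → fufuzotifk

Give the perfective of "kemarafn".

sekbonizd and tezititd both end in -d yet inflect differently (seezkbonizd, tetezititd), so the final letter is not what conditions the rule; the second-to-last letter is.
"kemarafn" has second-to-last letter 'f'. The one such stem in the data (fuzotifk → fufuzotifk) repeats the first consonant+vowel as a prefix (as does tezititd), so the same rule applies.
The other pattern: stems whose second-to-last letter is 'z' insert -ez- after the first vowel.
So kemarafn → kekemarafn.

kekemarafn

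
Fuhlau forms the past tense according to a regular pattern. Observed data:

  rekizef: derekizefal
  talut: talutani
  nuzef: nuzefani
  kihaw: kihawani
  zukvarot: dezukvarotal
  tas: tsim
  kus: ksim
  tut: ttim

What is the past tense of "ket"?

"ket" has 1 vowel. The stems with 1 vowel (kus → ksim, tas → tsim, tut → ttim) delete the last vowel and add -im.
So ket → ktim.

ktim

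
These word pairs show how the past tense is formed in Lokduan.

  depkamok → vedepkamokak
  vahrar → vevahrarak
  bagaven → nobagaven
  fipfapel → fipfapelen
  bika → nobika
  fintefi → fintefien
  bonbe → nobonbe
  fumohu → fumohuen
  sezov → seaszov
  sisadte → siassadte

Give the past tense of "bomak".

nobomak

sisadte and bonbe both end in -e yet inflect differently (siassadte, nobonbe), so the final letter is not what conditions the rule; the first letter is.
"bomak" begins with b-. The stems beginning with b- (bagaven → nobagaven, bonbe → nobonbe, bika → nobika) add the prefix no-.
The other patterns: stems beginning with s- insert -as- after the first vowel; stems beginning with f- add -en; stems beginning with d- or v- add ve- … -ak around the stem.
So bomak → nobomak.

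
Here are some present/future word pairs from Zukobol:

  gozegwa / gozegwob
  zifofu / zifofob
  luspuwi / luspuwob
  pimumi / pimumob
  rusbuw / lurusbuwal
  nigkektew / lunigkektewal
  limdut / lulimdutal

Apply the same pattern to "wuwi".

"wuwi" ends in a vowel. The stems ending in a vowel (gozegwa → gozegwob, zifofu → zifofob, luspuwi → luspuwob) drop the final letter and add -ob.
So wuwi → wuwob.

wuwob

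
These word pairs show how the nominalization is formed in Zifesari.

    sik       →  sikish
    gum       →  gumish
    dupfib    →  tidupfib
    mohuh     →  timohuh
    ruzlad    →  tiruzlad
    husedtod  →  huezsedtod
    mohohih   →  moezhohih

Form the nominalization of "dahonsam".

ruzlad and husedtod both end in -d yet inflect differently (tiruzlad, huezsedtod), so the final letter is not what conditions the rule; the number of vowels is.
"dahonsam" has 3 vowels. The stems with 3 vowels (husedtod → huezsedtod, mohohih → moezhohih) insert -ez- after the first vowel.
The other patterns: stems with 1 vowel add -ish; stems with 2 vowels add the prefix ti-.
So dahonsam → daezhonsam.

daezhonsam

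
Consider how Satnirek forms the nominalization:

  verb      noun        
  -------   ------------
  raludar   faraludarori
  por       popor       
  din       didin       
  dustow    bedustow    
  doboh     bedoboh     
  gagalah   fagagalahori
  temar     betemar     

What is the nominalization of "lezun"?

belezun

por and temar both end in -r yet inflect differently (popor, betemar), so the final letter is not what conditions the rule; the number of vowels is.
"lezun" has 2 vowels. The stems with 2 vowels (dustow → bedustow, doboh → bedoboh, temar → betemar) add the prefix be-.
The other patterns: stems with 1 vowel repeat the first consonant+vowel as a prefix; stems with 3 vowels add fa- … -ori around the stem.
So lezun → belezun.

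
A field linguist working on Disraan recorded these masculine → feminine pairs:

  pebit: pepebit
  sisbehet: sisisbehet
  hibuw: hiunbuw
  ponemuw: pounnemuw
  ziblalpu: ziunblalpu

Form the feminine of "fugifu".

fuungifu

pebit and ponemuw both begin with p- yet inflect differently (pepebit, pounnemuw), so the first letter is not what conditions the rule; the final letter is.
"fugifu" ends in -u. The one such stem in the data (ziblalpu → ziunblalpu) inserts -un- after the first vowel (as do hibuw, ponemuw), so the same rule applies.
The other pattern: stems ending in -t repeat the first consonant+vowel as a prefix.
So fugifu → fuungifu.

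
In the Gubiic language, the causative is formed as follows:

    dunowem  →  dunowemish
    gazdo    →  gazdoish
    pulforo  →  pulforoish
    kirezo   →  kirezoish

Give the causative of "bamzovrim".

Every pair shown (dunowem → dunowemish, gazdo → gazdoish, pulforo → pulforoish, …) follows the same rule: add -ish.
So bamzovrim → bamzovrimish.

bamzovrimish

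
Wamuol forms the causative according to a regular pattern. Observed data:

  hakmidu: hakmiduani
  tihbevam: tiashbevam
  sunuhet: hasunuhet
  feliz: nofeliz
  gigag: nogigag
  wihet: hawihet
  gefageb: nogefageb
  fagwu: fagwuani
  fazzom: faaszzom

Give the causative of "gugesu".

gugesuani

"gugesu" ends in -u. The stems ending in -u (fagwu → fagwuani, hakmidu → hakmiduani) add -ani.
So gugesu → gugesuani.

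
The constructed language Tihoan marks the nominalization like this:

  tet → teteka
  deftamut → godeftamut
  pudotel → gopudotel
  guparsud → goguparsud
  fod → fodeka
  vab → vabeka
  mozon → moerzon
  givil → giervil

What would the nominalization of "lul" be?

luleka

"lul" has 1 vowel. The stems with 1 vowel (tet → teteka, fod → fodeka, vab → vabeka) add -eka.
The other patterns: stems with 2 vowels insert -er- after the first vowel; stems with 3 vowels add the prefix go-.
So lul → luleka.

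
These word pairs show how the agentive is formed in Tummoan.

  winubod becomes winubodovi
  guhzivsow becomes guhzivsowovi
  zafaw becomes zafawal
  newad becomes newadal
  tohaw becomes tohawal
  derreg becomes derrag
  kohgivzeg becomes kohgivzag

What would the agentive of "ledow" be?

ledowovi

"ledow" has last vowel 'o'. The stems whose last vowel is 'o' (winubod → winubodovi, guhzivsow → guhzivsowovi) add -ovi.
The other patterns: stems whose last vowel is 'a' add -al; stems whose last vowel is 'e' change the last vowel to 'a'.
So ledow → ledowovi.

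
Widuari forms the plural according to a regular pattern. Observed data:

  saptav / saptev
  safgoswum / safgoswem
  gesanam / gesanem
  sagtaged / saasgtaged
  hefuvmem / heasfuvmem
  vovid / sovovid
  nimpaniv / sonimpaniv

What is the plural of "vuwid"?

sovuwid

"vuwid" has last vowel 'i'. The stems whose last vowel is 'i' (vovid → sovovid, nimpaniv → sonimpaniv) add the prefix so-.
The other patterns: stems whose last vowel is 'a' or 'u' change the last vowel to 'e'; stems whose last vowel is 'e' insert -as- after the first vowel.
So vuwid → sovuwid.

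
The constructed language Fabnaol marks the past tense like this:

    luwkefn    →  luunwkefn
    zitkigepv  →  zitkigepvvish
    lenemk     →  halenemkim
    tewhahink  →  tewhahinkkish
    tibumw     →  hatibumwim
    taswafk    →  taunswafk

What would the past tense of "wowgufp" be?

wounwgufp

lenemk and taswafk both end in -k yet inflect differently (halenemkim, taunswafk), so the final letter is not what conditions the rule; the second-to-last letter is.
"wowgufp" has second-to-last letter 'f'. The stems whose second-to-last letter is 'f' (taswafk → taunswafk, luwkefn → luunwkefn) insert -un- after the first vowel.
The other patterns: stems whose second-to-last letter is 'm' add ha- … -im around the stem; stems whose second-to-last letter is 'n' or 'p' double the final consonant and add -ish.
So wowgufp → wounwgufp.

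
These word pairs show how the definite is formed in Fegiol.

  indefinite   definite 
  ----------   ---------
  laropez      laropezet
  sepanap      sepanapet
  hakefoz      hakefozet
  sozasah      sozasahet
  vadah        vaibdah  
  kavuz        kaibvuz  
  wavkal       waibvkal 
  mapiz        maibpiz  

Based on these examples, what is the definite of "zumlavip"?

sozasah and vadah both end in -h yet inflect differently (sozasahet, vaibdah), so the final letter is not what conditions the rule; the number of vowels is.
"zumlavip" has 3 vowels. The stems with 3 vowels (laropez → laropezet, sepanap → sepanapet, hakefoz → hakefozet) add -et.
So zumlavip → zumlavipet.

zumlavipet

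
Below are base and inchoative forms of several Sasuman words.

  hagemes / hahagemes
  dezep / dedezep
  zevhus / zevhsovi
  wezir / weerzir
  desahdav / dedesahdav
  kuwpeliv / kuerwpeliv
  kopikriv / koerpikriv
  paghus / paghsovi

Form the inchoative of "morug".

"morug" has last vowel 'u'. The stems whose last vowel is 'u' (paghus → paghsovi, zevhus → zevhsovi) delete the last vowel and add -ovi.
So morug → morgovi.

morgovi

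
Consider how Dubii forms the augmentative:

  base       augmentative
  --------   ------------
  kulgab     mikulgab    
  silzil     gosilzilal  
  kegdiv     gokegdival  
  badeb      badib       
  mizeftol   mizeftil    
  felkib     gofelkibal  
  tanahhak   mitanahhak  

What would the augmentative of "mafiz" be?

gomafizal

"mafiz" has last vowel 'i'. The stems whose last vowel is 'i' (kegdiv → gokegdival, felkib → gofelkibal, silzil → gosilzilal) add go- … -al around the stem.
So mafiz → gomafizal.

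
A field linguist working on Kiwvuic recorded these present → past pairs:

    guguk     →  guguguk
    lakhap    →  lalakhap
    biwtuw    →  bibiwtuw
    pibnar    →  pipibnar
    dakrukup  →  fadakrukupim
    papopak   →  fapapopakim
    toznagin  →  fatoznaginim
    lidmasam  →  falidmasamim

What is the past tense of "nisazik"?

fanisazikim

"nisazik" has 3 vowels. The stems with 3 vowels (dakrukup → fadakrukupim, papopak → fapapopakim, toznagin → fatoznaginim) add fa- … -im around the stem.
So nisazik → fanisazikim.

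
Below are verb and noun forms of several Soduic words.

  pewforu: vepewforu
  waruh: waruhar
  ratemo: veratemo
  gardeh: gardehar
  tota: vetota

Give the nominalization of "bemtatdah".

bemtatdahar

pewforu and waruh both have last vowel 'u' yet inflect differently (vepewforu, waruhar), so the last vowel is not what conditions the rule; whether the stem ends in a vowel or a consonant is.
"bemtatdah" ends in a consonant. The stems ending in a consonant (waruh → waruhar, gardeh → gardehar) add -ar.
The other pattern: stems ending in a vowel add the prefix ve-.
So bemtatdah → bemtatdahar.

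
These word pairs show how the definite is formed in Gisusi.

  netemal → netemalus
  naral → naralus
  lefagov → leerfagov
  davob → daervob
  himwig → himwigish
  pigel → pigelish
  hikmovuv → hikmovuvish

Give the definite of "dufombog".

netemal and pigel both end in -l yet inflect differently (netemalus, pigelish), so the final letter is not what conditions the rule; the last vowel is.
"dufombog" has last vowel 'o'. The stems whose last vowel is 'o' (lefagov → leerfagov, davob → daervob) insert -er- after the first vowel.
So dufombog → duerfombog.

duerfombog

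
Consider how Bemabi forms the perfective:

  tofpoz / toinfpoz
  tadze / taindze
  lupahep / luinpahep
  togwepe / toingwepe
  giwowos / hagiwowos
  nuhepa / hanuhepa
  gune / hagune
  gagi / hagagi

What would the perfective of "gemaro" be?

"gemaro" begins with g-. The stems beginning with g- (giwowos → hagiwowos, gune → hagune, gagi → hagagi) add the prefix ha-.
So gemaro → hagemaro.

hagemaro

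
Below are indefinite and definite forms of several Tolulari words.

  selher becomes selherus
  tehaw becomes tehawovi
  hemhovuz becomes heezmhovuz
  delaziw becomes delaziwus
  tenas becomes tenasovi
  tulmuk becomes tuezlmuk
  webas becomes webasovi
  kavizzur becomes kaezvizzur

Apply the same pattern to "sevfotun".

seezvfotun

tehaw and delaziw both end in -w yet inflect differently (tehawovi, delaziwus), so the final letter is not what conditions the rule; the last vowel is.
"sevfotun" has last vowel 'u'. The stems whose last vowel is 'u' (hemhovuz → heezmhovuz, tulmuk → tuezlmuk, kavizzur → kaezvizzur) insert -ez- after the first vowel.
So sevfotun → seezvfotun.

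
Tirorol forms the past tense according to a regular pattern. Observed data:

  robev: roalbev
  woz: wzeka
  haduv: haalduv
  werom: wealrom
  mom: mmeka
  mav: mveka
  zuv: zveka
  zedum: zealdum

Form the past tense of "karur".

kaalrur

"karur" has 2 vowels. The stems with 2 vowels (werom → wealrom, robev → roalbev, zedum → zealdum) insert -al- after the first vowel.
So karur → kaalrur.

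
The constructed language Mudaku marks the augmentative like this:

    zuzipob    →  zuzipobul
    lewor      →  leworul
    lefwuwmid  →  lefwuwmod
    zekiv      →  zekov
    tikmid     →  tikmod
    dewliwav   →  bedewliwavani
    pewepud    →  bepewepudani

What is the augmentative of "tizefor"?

tizeforul

zekiv and dewliwav both end in -v yet inflect differently (zekov, bedewliwavani), so the final letter is not what conditions the rule; the last vowel is.
"tizefor" has last vowel 'o'. The stems whose last vowel is 'o' (zuzipob → zuzipobul, lewor → leworul) add -ul.
The other patterns: stems whose last vowel is 'i' change the last vowel to 'o'; stems whose last vowel is 'a' or 'u' add be- … -ani around the stem.
So tizefor → tizeforul.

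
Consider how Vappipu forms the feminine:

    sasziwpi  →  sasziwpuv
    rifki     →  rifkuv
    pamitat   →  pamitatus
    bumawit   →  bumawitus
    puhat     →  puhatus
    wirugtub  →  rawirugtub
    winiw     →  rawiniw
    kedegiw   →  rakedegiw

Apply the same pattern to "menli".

sasziwpi and bumawit both have last vowel 'i' yet inflect differently (sasziwpuv, bumawitus), so the last vowel is not what conditions the rule; the final letter is.
"menli" ends in -i. The stems ending in -i (sasziwpi → sasziwpuv, rifki → rifkuv) drop the final letter and add -uv.
The other patterns: stems ending in -t add -us; stems ending in -b or -w add the prefix ra-.
So menli → menluv.

menluv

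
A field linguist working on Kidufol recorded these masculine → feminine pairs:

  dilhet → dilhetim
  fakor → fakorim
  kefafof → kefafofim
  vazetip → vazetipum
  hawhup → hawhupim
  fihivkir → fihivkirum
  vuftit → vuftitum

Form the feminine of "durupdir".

durupdirum

"durupdir" has last vowel 'i'. The stems whose last vowel is 'i' (fihivkir → fihivkirum, vazetip → vazetipum, vuftit → vuftitum) add -um.
So durupdir → durupdirum.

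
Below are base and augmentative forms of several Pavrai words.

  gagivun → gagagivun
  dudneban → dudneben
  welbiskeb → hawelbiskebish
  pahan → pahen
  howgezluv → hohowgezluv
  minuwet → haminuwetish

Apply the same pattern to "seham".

sehem

pahan and gagivun both end in -n yet inflect differently (pahen, gagagivun), so the final letter is not what conditions the rule; the last vowel is.
"seham" has last vowel 'a'. The stems whose last vowel is 'a' (pahan → pahen, dudneban → dudneben) change the last vowel to 'e'.
So seham → sehem.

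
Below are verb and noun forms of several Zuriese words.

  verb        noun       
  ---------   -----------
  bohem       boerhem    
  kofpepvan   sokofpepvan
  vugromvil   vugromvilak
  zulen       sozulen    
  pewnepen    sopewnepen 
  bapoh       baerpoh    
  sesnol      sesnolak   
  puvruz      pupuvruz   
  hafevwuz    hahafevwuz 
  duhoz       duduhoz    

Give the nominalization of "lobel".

sesnol and duhoz both have last vowel 'o' yet inflect differently (sesnolak, duduhoz), so the last vowel is not what conditions the rule; the final letter is.
"lobel" ends in -l. The stems ending in -l (sesnol → sesnolak, vugromvil → vugromvilak) add -ak.
The other patterns: stems ending in -n add the prefix so-; stems ending in -z repeat the first consonant+vowel as a prefix; stems ending in -h or -m insert -er- after the first vowel.
So lobel → lobelak.

lobelak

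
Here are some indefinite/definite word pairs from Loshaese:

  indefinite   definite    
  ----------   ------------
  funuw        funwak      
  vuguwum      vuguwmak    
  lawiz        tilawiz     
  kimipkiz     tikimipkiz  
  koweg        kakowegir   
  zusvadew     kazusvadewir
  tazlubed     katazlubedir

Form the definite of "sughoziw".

funuw and zusvadew both end in -w yet inflect differently (funwak, kazusvadewir), so the final letter is not what conditions the rule; the last vowel is.
"sughoziw" has last vowel 'i'. The stems whose last vowel is 'i' (lawiz → tilawiz, kimipkiz → tikimipkiz) add the prefix ti-.
So sughoziw → tisughoziw.

tisughoziw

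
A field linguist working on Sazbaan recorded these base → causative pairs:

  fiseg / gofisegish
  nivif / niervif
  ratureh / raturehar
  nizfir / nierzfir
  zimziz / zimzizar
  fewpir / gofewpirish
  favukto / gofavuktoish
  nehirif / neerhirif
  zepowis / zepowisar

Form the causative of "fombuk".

gofombukish

nizfir and fewpir both end in -r yet inflect differently (nierzfir, gofewpirish), so the final letter is not what conditions the rule; the first letter is.
"fombuk" begins with f-. The stems beginning with f- (fiseg → gofisegish, fewpir → gofewpirish, favukto → gofavuktoish) add go- … -ish around the stem.
The other patterns: stems beginning with n- insert -er- after the first vowel; stems beginning with r- or z- add -ar.
So fombuk → gofombukish.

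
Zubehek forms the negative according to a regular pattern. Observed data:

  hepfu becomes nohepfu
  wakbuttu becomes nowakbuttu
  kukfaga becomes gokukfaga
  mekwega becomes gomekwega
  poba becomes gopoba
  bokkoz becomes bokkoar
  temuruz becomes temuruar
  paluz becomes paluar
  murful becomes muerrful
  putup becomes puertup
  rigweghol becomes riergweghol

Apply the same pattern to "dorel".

"dorel" ends in -l. The stems ending in -l (murful → muerrful, rigweghol → riergweghol) insert -er- after the first vowel.
So dorel → doerrel.

doerrel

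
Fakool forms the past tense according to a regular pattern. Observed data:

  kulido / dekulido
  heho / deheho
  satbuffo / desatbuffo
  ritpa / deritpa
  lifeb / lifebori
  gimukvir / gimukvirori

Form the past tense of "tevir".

gimukvir and kulido both have 3 vowels yet inflect differently (gimukvirori, dekulido), so the number of vowels is not what conditions the rule; whether the stem ends in a vowel or a consonant is.
"tevir" ends in a consonant. The stems ending in a consonant (lifeb → lifebori, gimukvir → gimukvirori) add -ori.
The other pattern: stems ending in a vowel add the prefix de-.
So tevir → tevirori.

tevirori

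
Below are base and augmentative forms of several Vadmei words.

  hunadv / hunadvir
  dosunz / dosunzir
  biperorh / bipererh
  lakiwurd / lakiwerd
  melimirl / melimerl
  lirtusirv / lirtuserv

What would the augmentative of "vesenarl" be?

vesenerl

hunadv and lirtusirv both end in -v yet inflect differently (hunadvir, lirtuserv), so the final letter is not what conditions the rule; the second-to-last letter is.
"vesenarl" has second-to-last letter 'r'. The stems whose second-to-last letter is 'r' (biperorh → bipererh, lakiwurd → lakiwerd, melimirl → melimerl) change the last vowel to 'e'.
The other pattern: stems whose second-to-last letter is 'd' or 'n' add -ir.
So vesenarl → vesenerl.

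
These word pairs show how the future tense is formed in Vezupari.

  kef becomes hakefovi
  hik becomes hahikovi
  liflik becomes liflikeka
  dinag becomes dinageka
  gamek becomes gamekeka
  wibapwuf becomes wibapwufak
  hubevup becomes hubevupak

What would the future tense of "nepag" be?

hik and liflik both end in -k yet inflect differently (hahikovi, liflikeka), so the final letter is not what conditions the rule; the number of vowels is.
"nepag" has 2 vowels. The stems with 2 vowels (liflik → liflikeka, dinag → dinageka, gamek → gamekeka) add -eka.
So nepag → nepageka.

nepageka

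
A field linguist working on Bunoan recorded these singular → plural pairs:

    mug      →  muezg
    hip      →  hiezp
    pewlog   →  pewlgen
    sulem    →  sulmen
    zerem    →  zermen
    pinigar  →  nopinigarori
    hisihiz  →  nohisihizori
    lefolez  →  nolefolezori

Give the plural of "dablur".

mug and pewlog both end in -g yet inflect differently (muezg, pewlgen), so the final letter is not what conditions the rule; the number of vowels is.
"dablur" has 2 vowels. The stems with 2 vowels (pewlog → pewlgen, sulem → sulmen, zerem → zermen) delete the last vowel and add -en.
The other patterns: stems with 1 vowel insert -ez- after the first vowel; stems with 3 vowels add no- … -ori around the stem.
So dablur → dablren.

dablren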